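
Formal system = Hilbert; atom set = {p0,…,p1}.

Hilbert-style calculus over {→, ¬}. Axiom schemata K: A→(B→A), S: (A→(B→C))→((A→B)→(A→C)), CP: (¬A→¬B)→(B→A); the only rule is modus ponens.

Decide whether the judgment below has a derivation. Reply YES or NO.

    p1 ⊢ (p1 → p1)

Derivation (root first):
[MP] p1 ⊢ (p1 → p1)
  [K]  ⊢ (p1 → (p1 → p1))
  [MP] p1 ⊢ p1
    [MP] p1 ⊢ (p1 → p1)
      [K]  ⊢ (p1 → (p1 → p1))
      [Hyp] p1 ⊢ p1
    [Hyp] p1 ⊢ p1

Result: YES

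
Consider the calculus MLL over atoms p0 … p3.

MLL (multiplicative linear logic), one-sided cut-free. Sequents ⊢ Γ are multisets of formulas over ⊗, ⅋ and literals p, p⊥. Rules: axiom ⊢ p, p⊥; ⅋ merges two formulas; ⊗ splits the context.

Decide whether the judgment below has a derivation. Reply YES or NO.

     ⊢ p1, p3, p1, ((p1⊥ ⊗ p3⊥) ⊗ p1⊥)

Derivation trace:
[⊗]  ⊢ p1, p3, p1, ((p1⊥ ⊗ p3⊥) ⊗ p1⊥)
  [⊗]  ⊢ p1, p3, (p1⊥ ⊗ p3⊥)
    [Ax]  ⊢ p1, p1⊥
    [Ax]  ⊢ p3, p3⊥
  [Ax]  ⊢ p1, p1⊥

Result: YES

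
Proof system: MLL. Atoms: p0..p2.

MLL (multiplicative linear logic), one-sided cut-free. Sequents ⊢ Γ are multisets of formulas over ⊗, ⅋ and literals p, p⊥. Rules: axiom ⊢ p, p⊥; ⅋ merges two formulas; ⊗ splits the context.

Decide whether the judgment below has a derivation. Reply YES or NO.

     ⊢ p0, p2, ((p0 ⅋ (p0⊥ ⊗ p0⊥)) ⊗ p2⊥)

Derivation (root first):
[⊗]  ⊢ p0, p2, ((p0 ⅋ (p0⊥ ⊗ p0⊥)) ⊗ p2⊥)
  [⅋]  ⊢ p0, (p0 ⅋ (p0⊥ ⊗ p0⊥))
    [⊗]  ⊢ p0, p0, (p0⊥ ⊗ p0⊥)
      [Ax]  ⊢ p0, p0⊥
      [Ax]  ⊢ p0, p0⊥
  [Ax]  ⊢ p2, p2⊥

Result: YES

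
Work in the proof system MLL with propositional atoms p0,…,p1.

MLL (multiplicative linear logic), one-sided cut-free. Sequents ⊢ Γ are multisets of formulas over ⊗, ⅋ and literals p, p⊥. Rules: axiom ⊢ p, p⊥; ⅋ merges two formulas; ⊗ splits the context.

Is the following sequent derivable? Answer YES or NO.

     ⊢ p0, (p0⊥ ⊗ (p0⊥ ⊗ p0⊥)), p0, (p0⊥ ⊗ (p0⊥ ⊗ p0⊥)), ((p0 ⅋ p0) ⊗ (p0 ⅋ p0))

Derivation (root first):
[⊗]  ⊢ p0, (p0⊥ ⊗ (p0⊥ ⊗ p0⊥)), p0, (p0⊥ ⊗ (p0⊥ ⊗ p0⊥)), ((p0 ⅋ p0) ⊗ (p0 ⅋ p0))
  [⅋]  ⊢ p0, (p0⊥ ⊗ (p0⊥ ⊗ p0⊥)), (p0 ⅋ p0)
    [⊗]  ⊢ p0, p0, p0, (p0⊥ ⊗ (p0⊥ ⊗ p0⊥))
      [Ax]  ⊢ p0, p0⊥
      [⊗]  ⊢ p0, p0, (p0⊥ ⊗ p0⊥)
        [Ax]  ⊢ p0, p0⊥
        [Ax]  ⊢ p0, p0⊥
  [⅋]  ⊢ p0, (p0⊥ ⊗ (p0⊥ ⊗ p0⊥)), (p0 ⅋ p0)
    [⊗]  ⊢ p0, p0, p0, (p0⊥ ⊗ (p0⊥ ⊗ p0⊥))
      [Ax]  ⊢ p0, p0⊥
      [⊗]  ⊢ p0, p0, (p0⊥ ⊗ p0⊥)
        [Ax]  ⊢ p0, p0⊥
        [Ax]  ⊢ p0, p0⊥

Result: YES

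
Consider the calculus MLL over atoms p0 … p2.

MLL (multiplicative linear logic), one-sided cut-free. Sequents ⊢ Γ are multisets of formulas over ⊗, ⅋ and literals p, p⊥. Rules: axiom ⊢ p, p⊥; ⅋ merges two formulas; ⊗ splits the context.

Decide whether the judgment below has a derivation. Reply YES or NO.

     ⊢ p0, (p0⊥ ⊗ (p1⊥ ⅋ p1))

Derivation (root first):
[⊗]  ⊢ p0, (p0⊥ ⊗ (p1⊥ ⅋ p1))
  [Ax]  ⊢ p0, p0⊥
  [⅋]  ⊢ (p1⊥ ⅋ p1)
    [Ax]  ⊢ p1, p1⊥

Result: YES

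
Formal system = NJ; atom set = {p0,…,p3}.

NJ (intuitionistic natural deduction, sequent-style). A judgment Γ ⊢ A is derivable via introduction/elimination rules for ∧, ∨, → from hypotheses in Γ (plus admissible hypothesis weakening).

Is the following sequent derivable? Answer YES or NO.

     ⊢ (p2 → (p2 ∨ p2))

Derivation trace:
[→I]  ⊢ (p2 → (p2 ∨ p2))
  [∨I₁] p2 ⊢ (p2 ∨ p2)
    [Ax] p2 ⊢ p2

Result: YES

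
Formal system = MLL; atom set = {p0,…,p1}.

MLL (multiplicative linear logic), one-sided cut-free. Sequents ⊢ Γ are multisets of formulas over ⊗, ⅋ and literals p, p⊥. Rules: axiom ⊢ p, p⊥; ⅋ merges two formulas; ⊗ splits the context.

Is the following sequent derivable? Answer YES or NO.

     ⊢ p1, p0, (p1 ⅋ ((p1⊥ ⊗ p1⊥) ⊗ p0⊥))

Proof tree:
[⅋]  ⊢ p1, p0, (p1 ⅋ ((p1⊥ ⊗ p1⊥) ⊗ p0⊥))
  [⊗]  ⊢ p1, p1, p0, ((p1⊥ ⊗ p1⊥) ⊗ p0⊥)
    [⊗]  ⊢ p1, p1, (p1⊥ ⊗ p1⊥)
      [Ax]  ⊢ p1, p1⊥
      [Ax]  ⊢ p1, p1⊥
    [Ax]  ⊢ p0, p0⊥

Result: YES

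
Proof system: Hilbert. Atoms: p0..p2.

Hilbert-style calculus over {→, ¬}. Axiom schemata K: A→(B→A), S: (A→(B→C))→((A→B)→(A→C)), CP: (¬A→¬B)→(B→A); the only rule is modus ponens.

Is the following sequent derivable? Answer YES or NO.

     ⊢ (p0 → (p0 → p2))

Enumerate valuations to refute Γ ⊢ Δ:
  v=000: Γ:[] Δ:[(p0 → (p0 → p2))=T] refutes=False
  v=001: Γ:[] Δ:[(p0 → (p0 → p2))=T] refutes=False
  v=010: Γ:[] Δ:[(p0 → (p0 → p2))=T] refutes=False
  v=011: Γ:[] Δ:[(p0 → (p0 → p2))=T] refutes=False
  v=100: Γ:[] Δ:[(p0 → (p0 → p2))=F] refutes=True  ← countermodel

Result: NO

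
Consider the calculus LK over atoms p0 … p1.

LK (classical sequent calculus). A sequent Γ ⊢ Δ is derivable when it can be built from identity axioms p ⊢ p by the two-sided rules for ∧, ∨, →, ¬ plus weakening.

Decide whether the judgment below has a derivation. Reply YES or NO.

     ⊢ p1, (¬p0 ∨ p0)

Proof tree:
[∨R]  ⊢ p1, (¬p0 ∨ p0)
  [WR]  ⊢ p0, ¬p0, p1
    [¬R]  ⊢ p0, ¬p0
      [Ax] p0 ⊢ p0

Result: YES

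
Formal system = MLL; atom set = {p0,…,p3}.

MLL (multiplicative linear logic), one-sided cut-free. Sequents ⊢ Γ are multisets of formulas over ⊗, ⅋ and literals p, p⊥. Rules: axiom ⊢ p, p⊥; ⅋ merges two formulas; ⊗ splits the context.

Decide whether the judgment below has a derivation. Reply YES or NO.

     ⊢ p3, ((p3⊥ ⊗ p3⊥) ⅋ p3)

Proof tree:
[⅋]  ⊢ p3, ((p3⊥ ⊗ p3⊥) ⅋ p3)
  [⊗]  ⊢ p3, p3, (p3⊥ ⊗ p3⊥)
    [Ax]  ⊢ p3, p3⊥
    [Ax]  ⊢ p3, p3⊥

Result: YES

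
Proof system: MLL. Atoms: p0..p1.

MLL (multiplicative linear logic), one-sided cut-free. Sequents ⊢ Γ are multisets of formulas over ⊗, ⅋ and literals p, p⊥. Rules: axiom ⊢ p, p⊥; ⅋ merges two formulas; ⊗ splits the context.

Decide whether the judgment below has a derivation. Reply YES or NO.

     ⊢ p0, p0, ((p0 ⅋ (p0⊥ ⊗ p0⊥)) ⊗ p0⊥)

Derivation trace:
[⊗]  ⊢ p0, p0, ((p0 ⅋ (p0⊥ ⊗ p0⊥)) ⊗ p0⊥)
  [⅋]  ⊢ p0, (p0 ⅋ (p0⊥ ⊗ p0⊥))
    [⊗]  ⊢ p0, p0, (p0⊥ ⊗ p0⊥)
      [Ax]  ⊢ p0, p0⊥
      [Ax]  ⊢ p0, p0⊥
  [Ax]  ⊢ p0, p0⊥

Result: YES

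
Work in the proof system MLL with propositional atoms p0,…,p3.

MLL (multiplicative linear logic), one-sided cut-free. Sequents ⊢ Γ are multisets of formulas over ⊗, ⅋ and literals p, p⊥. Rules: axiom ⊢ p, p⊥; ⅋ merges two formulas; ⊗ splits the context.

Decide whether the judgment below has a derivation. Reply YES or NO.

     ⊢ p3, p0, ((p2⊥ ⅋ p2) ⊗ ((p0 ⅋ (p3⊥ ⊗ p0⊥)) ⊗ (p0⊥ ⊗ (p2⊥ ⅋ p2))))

Derivation (root first):
[⊗]  ⊢ p3, p0, ((p2⊥ ⅋ p2) ⊗ ((p0 ⅋ (p3⊥ ⊗ p0⊥)) ⊗ (p0⊥ ⊗ (p2⊥ ⅋ p2))))
  [⅋]  ⊢ (p2⊥ ⅋ p2)
    [Ax]  ⊢ p2, p2⊥
  [⊗]  ⊢ p3, p0, ((p0 ⅋ (p3⊥ ⊗ p0⊥)) ⊗ (p0⊥ ⊗ (p2⊥ ⅋ p2)))
    [⅋]  ⊢ p3, (p0 ⅋ (p3⊥ ⊗ p0⊥))
      [⊗]  ⊢ p3, p0, (p3⊥ ⊗ p0⊥)
        [Ax]  ⊢ p3, p3⊥
        [Ax]  ⊢ p0, p0⊥
    [⊗]  ⊢ p0, (p0⊥ ⊗ (p2⊥ ⅋ p2))
      [Ax]  ⊢ p0, p0⊥
      [⅋]  ⊢ (p2⊥ ⅋ p2)
        [Ax]  ⊢ p2, p2⊥

Result: YES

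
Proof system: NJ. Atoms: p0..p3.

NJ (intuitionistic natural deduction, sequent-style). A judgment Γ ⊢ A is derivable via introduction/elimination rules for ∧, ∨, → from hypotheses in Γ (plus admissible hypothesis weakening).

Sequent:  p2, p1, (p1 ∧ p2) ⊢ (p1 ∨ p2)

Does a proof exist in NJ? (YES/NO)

Derivation trace:
[Wk] p2, p1, (p1 ∧ p2) ⊢ (p1 ∨ p2)
  [∨I₂] p2, p1 ⊢ (p1 ∨ p2)
    [Wk] p2, p1 ⊢ p2
      [Ax] p2 ⊢ p2

Result: YES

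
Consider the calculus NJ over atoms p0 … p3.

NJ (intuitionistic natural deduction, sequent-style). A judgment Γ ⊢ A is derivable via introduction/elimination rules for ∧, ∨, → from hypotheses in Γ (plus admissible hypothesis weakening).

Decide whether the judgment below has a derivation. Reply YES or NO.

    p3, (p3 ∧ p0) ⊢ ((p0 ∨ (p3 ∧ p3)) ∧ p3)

Derivation (root first):
[Wk] p3, (p3 ∧ p0) ⊢ ((p0 ∨ (p3 ∧ p3)) ∧ p3)
  [∧I] p3 ⊢ ((p0 ∨ (p3 ∧ p3)) ∧ p3)
    [∨I₂] p3 ⊢ (p0 ∨ (p3 ∧ p3))
      [∧I] p3 ⊢ (p3 ∧ p3)
        [Ax] p3 ⊢ p3
        [Ax] p3 ⊢ p3
    [Ax] p3 ⊢ p3

Result: YES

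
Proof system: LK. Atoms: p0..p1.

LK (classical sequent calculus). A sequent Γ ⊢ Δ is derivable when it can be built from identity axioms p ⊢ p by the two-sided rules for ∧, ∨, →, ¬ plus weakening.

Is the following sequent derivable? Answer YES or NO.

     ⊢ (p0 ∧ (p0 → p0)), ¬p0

Derivation (root first):
[¬R]  ⊢ (p0 ∧ (p0 → p0)), ¬p0
  [∧R] p0 ⊢ (p0 ∧ (p0 → p0))
    [Ax] p0 ⊢ p0
    [→R]  ⊢ (p0 → p0)
      [Ax] p0 ⊢ p0

Result: YES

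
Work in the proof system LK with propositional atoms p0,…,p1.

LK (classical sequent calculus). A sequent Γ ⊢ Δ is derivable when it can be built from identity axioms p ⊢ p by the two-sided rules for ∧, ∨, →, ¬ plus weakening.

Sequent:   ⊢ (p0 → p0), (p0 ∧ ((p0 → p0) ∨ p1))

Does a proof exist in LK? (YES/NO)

Derivation trace:
[∧R]  ⊢ (p0 → p0), (p0 ∧ ((p0 → p0) ∨ p1))
  [WR]  ⊢ (p0 → p0), p0
    [→R]  ⊢ (p0 → p0)
      [Ax] p0 ⊢ p0
  [∨R]  ⊢ ((p0 → p0) ∨ p1)
    [WR]  ⊢ (p0 → p0), p1
      [→R]  ⊢ (p0 → p0)
        [Ax] p0 ⊢ p0

Result: YES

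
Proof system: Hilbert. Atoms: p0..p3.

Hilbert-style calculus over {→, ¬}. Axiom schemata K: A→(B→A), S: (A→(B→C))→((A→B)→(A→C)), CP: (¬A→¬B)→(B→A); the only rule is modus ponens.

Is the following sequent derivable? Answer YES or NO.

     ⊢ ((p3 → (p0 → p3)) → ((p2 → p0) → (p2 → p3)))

Search for a countermodel by truth-table:
  v=0000: Γ:[] Δ:[((p3 → (p0 → p3)) → ((p2 → p0) → (p2 → p3)))=T] refutes=False
  v=0001: Γ:[] Δ:[((p3 → (p0 → p3)) → ((p2 → p0) → (p2 → p3)))=T] refutes=False
  v=0010: Γ:[] Δ:[((p3 → (p0 → p3)) → ((p2 → p0) → (p2 → p3)))=T] refutes=False
  v=0011: Γ:[] Δ:[((p3 → (p0 → p3)) → ((p2 → p0) → (p2 → p3)))=T] refutes=False
  v=0100: Γ:[] Δ:[((p3 → (p0 → p3)) → ((p2 → p0) → (p2 → p3)))=T] refutes=False
  v=0101: Γ:[] Δ:[((p3 → (p0 → p3)) → ((p2 → p0) → (p2 → p3)))=T] refutes=False
  v=0110: Γ:[] Δ:[((p3 → (p0 → p3)) → ((p2 → p0) → (p2 → p3)))=T] refutes=False
  v=0111: Γ:[] Δ:[((p3 → (p0 → p3)) → ((p2 → p0) → (p2 → p3)))=T] refutes=False
  v=1000: Γ:[] Δ:[((p3 → (p0 → p3)) → ((p2 → p0) → (p2 → p3)))=T] refutes=False
  v=1001: Γ:[] Δ:[((p3 → (p0 → p3)) → ((p2 → p0) → (p2 → p3)))=T] refutes=False
  v=1010: Γ:[] Δ:[((p3 → (p0 → p3)) → ((p2 → p0) → (p2 → p3)))=F] refutes=True  ← countermodel

Result: NO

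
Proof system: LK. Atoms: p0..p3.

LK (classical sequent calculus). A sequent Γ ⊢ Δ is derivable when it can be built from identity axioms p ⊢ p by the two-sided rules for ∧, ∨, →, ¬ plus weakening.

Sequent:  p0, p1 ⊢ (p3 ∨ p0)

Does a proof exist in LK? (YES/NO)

Derivation (root first):
[WL] p0, p1 ⊢ (p3 ∨ p0)
  [∨R] p0 ⊢ (p3 ∨ p0)
    [WR] p0 ⊢ p0, p3
      [Ax] p0 ⊢ p0

Result: YES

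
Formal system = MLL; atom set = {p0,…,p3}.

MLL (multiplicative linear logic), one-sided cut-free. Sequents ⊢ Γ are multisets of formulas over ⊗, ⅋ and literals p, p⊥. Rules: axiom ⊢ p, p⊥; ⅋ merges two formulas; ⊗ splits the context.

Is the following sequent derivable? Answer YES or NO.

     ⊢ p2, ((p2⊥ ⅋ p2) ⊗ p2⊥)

Proof tree:
[⊗]  ⊢ p2, ((p2⊥ ⅋ p2) ⊗ p2⊥)
  [⅋]  ⊢ (p2⊥ ⅋ p2)
    [Ax]  ⊢ p2, p2⊥
  [Ax]  ⊢ p2, p2⊥

Result: YES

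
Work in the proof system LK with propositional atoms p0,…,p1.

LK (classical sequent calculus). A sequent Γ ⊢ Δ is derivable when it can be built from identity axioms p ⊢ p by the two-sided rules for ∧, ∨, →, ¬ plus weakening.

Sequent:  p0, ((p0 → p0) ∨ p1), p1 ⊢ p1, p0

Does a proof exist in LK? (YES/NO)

Derivation (root first):
[WL] p0, ((p0 → p0) ∨ p1), p1 ⊢ p1, p0
  [∨L] p0, ((p0 → p0) ∨ p1) ⊢ p1, p0
    [→L] p0, (p0 → p0) ⊢ p0
      [Ax] p0 ⊢ p0
      [Ax] p0 ⊢ p0
    [Ax] p1 ⊢ p1

Result: YES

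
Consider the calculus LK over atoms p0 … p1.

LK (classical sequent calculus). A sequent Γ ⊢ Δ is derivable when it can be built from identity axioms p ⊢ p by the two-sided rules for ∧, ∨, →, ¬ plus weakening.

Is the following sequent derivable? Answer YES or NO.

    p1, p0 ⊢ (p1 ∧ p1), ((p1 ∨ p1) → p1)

Proof tree:
[→R] p1, p0 ⊢ (p1 ∧ p1), ((p1 ∨ p1) → p1)
  [WL] p1, (p1 ∨ p1), p0 ⊢ p1, (p1 ∧ p1)
    [∨L] p1, (p1 ∨ p1) ⊢ p1, (p1 ∧ p1)
      [∧R] p1 ⊢ (p1 ∧ p1)
        [Ax] p1 ⊢ p1
        [Ax] p1 ⊢ p1
      [WL] p1, p1 ⊢ p1
        [Ax] p1 ⊢ p1

Result: YES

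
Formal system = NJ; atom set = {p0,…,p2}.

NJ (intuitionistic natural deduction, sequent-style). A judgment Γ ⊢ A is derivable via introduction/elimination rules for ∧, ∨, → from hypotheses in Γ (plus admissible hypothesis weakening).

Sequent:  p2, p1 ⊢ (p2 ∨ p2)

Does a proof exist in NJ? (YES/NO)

Proof tree:
[∨I₂] p2, p1 ⊢ (p2 ∨ p2)
  [Wk] p2, p1 ⊢ p2
    [Ax] p2 ⊢ p2

Result: YES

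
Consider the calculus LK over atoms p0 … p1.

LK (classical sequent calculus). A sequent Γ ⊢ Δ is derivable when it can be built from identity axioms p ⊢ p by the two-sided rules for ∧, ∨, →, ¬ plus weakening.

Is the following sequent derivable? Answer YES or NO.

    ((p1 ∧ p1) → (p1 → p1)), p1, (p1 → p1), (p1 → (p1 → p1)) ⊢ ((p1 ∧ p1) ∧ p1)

Proof tree:
[→L] ((p1 ∧ p1) → (p1 → p1)), p1, (p1 → p1), (p1 → (p1 → p1)) ⊢ ((p1 ∧ p1) ∧ p1)
  [→L] p1, (p1 → p1), ((p1 ∧ p1) → (p1 → p1)) ⊢ p1
    [∧R] p1, (p1 → p1) ⊢ (p1 ∧ p1)
      [Ax] p1 ⊢ p1
      [→L] p1, (p1 → p1) ⊢ p1
        [Ax] p1 ⊢ p1
        [Ax] p1 ⊢ p1
    [→L] p1, (p1 → p1) ⊢ p1
      [Ax] p1 ⊢ p1
      [Ax] p1 ⊢ p1
  [∧R] p1, (p1 → p1) ⊢ ((p1 ∧ p1) ∧ p1)
    [∧R] p1, (p1 → p1) ⊢ (p1 ∧ p1)
      [Ax] p1 ⊢ p1
      [→L] p1, (p1 → p1) ⊢ p1
        [Ax] p1 ⊢ p1
        [Ax] p1 ⊢ p1
    [Ax] p1 ⊢ p1

Result: YES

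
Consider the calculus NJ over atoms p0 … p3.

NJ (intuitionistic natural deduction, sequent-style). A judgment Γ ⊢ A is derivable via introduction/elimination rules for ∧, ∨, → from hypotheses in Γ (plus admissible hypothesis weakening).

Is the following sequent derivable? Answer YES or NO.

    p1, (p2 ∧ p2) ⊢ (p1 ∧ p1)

Derivation (root first):
[Wk] p1, (p2 ∧ p2) ⊢ (p1 ∧ p1)
  [∧I] p1 ⊢ (p1 ∧ p1)
    [Ax] p1 ⊢ p1
    [Ax] p1 ⊢ p1

Result: YES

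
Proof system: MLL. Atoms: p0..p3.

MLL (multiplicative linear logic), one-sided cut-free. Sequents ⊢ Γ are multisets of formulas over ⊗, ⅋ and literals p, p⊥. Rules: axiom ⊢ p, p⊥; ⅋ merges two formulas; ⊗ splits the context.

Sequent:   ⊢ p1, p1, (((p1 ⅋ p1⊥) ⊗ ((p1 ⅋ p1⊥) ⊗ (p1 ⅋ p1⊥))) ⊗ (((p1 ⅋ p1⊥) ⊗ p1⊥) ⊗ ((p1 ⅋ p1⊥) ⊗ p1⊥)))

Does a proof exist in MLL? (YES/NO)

Derivation (root first):
[⊗]  ⊢ p1, p1, (((p1 ⅋ p1⊥) ⊗ ((p1 ⅋ p1⊥) ⊗ (p1 ⅋ p1⊥))) ⊗ (((p1 ⅋ p1⊥) ⊗ p1⊥) ⊗ ((p1 ⅋ p1⊥) ⊗ p1⊥)))
  [⊗]  ⊢ ((p1 ⅋ p1⊥) ⊗ ((p1 ⅋ p1⊥) ⊗ (p1 ⅋ p1⊥)))
    [⅋]  ⊢ (p1 ⅋ p1⊥)
      [Ax]  ⊢ p1, p1⊥
    [⊗]  ⊢ ((p1 ⅋ p1⊥) ⊗ (p1 ⅋ p1⊥))
      [⅋]  ⊢ (p1 ⅋ p1⊥)
        [Ax]  ⊢ p1, p1⊥
      [⅋]  ⊢ (p1 ⅋ p1⊥)
        [Ax]  ⊢ p1, p1⊥
  [⊗]  ⊢ p1, p1, (((p1 ⅋ p1⊥) ⊗ p1⊥) ⊗ ((p1 ⅋ p1⊥) ⊗ p1⊥))
    [⊗]  ⊢ p1, ((p1 ⅋ p1⊥) ⊗ p1⊥)
      [⅋]  ⊢ (p1 ⅋ p1⊥)
        [Ax]  ⊢ p1, p1⊥
      [Ax]  ⊢ p1, p1⊥
    [⊗]  ⊢ p1, ((p1 ⅋ p1⊥) ⊗ p1⊥)
      [⅋]  ⊢ (p1 ⅋ p1⊥)
        [Ax]  ⊢ p1, p1⊥
      [Ax]  ⊢ p1, p1⊥

Result: YES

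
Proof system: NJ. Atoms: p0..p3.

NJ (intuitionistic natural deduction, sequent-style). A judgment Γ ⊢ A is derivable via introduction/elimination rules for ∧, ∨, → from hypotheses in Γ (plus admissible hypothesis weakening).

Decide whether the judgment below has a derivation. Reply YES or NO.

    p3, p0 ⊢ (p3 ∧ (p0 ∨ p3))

Derivation (root first):
[∧I] p3, p0 ⊢ (p3 ∧ (p0 ∨ p3))
  [Ax] p3 ⊢ p3
  [∨I₁] p0 ⊢ (p0 ∨ p3)
    [Ax] p0 ⊢ p0

Result: YES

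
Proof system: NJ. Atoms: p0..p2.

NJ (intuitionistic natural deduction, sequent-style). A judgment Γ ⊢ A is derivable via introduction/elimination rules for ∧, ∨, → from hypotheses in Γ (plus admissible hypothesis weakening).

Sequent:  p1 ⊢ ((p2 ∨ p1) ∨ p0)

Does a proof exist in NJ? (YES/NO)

Proof tree:
[∨I₁] p1 ⊢ ((p2 ∨ p1) ∨ p0)
  [∨I₂] p1 ⊢ (p2 ∨ p1)
    [Ax] p1 ⊢ p1

Result: YES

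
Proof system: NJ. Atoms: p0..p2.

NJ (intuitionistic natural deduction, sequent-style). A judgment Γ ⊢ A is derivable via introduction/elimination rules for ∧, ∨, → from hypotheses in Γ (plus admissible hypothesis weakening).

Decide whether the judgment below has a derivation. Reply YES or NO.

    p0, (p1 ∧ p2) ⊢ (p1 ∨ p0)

Derivation (root first):
[∨I₂] p0, (p1 ∧ p2) ⊢ (p1 ∨ p0)
  [Wk] p0, (p1 ∧ p2) ⊢ p0
    [Ax] p0 ⊢ p0

Result: YES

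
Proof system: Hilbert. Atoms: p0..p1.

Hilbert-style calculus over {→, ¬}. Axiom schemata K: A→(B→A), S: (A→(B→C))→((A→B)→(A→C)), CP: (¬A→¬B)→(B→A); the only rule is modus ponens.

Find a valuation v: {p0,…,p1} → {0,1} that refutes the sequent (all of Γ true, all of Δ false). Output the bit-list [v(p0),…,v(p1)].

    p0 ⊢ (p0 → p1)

Truth-table refutation:
  v=00: Γ:[p0=F] Δ:[(p0 → p1)=T] refutes=False
  v=01: Γ:[p0=F] Δ:[(p0 → p1)=T] refutes=False
  v=10: Γ:[p0=T] Δ:[(p0 → p1)=F] refutes=True  ← countermodel

Result: [1, 0]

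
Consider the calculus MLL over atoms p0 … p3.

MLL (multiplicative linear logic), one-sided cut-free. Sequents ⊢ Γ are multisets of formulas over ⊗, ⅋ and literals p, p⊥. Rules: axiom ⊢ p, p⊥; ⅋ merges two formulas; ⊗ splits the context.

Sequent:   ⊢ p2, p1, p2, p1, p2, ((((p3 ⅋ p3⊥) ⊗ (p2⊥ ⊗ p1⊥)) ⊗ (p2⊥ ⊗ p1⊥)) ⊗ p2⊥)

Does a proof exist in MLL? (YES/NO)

Proof tree:
[⊗]  ⊢ p2, p1, p2, p1, p2, ((((p3 ⅋ p3⊥) ⊗ (p2⊥ ⊗ p1⊥)) ⊗ (p2⊥ ⊗ p1⊥)) ⊗ p2⊥)
  [⊗]  ⊢ p2, p1, p2, p1, (((p3 ⅋ p3⊥) ⊗ (p2⊥ ⊗ p1⊥)) ⊗ (p2⊥ ⊗ p1⊥))
    [⊗]  ⊢ p2, p1, ((p3 ⅋ p3⊥) ⊗ (p2⊥ ⊗ p1⊥))
      [⅋]  ⊢ (p3 ⅋ p3⊥)
        [Ax]  ⊢ p3, p3⊥
      [⊗]  ⊢ p2, p1, (p2⊥ ⊗ p1⊥)
        [Ax]  ⊢ p2, p2⊥
        [Ax]  ⊢ p1, p1⊥
    [⊗]  ⊢ p2, p1, (p2⊥ ⊗ p1⊥)
      [Ax]  ⊢ p2, p2⊥
      [Ax]  ⊢ p1, p1⊥
  [Ax]  ⊢ p2, p2⊥

Result: YES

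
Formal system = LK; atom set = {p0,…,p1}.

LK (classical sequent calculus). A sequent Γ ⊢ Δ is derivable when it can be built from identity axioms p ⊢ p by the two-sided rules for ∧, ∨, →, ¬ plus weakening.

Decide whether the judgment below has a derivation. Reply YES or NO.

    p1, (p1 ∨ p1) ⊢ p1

Derivation (root first):
[∨L] p1, (p1 ∨ p1) ⊢ p1
  [Ax] p1 ⊢ p1
  [WL] p1, p1 ⊢ p1
    [Ax] p1 ⊢ p1

Result: YES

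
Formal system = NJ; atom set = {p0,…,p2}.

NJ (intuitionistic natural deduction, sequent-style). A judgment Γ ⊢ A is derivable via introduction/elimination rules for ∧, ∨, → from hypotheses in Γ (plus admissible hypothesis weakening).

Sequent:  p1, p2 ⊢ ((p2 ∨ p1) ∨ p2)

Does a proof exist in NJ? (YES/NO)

Derivation (root first):
[∨I₁] p1, p2 ⊢ ((p2 ∨ p1) ∨ p2)
  [∨I₂] p1, p2 ⊢ (p2 ∨ p1)
    [Wk] p1, p2 ⊢ p1
      [Ax] p1 ⊢ p1

Result: YES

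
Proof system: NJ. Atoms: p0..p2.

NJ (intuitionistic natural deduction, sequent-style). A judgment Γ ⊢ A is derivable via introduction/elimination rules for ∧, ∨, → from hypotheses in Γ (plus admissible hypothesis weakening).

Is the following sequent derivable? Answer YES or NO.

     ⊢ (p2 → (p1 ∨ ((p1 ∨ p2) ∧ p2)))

Proof tree:
[→I]  ⊢ (p2 → (p1 ∨ ((p1 ∨ p2) ∧ p2)))
  [∨I₂] p2 ⊢ (p1 ∨ ((p1 ∨ p2) ∧ p2))
    [∧I] p2 ⊢ ((p1 ∨ p2) ∧ p2)
      [∨I₂] p2 ⊢ (p1 ∨ p2)
        [Ax] p2 ⊢ p2
      [Ax] p2 ⊢ p2

Result: YES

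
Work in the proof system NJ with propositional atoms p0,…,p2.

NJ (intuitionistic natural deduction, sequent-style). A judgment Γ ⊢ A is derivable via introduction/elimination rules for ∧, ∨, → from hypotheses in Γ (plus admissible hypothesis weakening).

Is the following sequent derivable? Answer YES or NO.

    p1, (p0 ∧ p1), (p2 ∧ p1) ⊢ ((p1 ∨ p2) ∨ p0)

Derivation trace:
[∨I₁] p1, (p0 ∧ p1), (p2 ∧ p1) ⊢ ((p1 ∨ p2) ∨ p0)
  [Wk] p1, (p0 ∧ p1), (p2 ∧ p1) ⊢ (p1 ∨ p2)
    [∨I₁] p1, (p0 ∧ p1) ⊢ (p1 ∨ p2)
      [Wk] p1, (p0 ∧ p1) ⊢ p1
        [Ax] p1 ⊢ p1

Result: YES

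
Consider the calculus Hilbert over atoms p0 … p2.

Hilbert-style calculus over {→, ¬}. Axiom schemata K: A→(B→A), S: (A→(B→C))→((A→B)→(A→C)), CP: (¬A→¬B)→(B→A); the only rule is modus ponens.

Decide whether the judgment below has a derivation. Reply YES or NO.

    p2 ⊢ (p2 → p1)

Enumerate valuations to refute Γ ⊢ Δ:
  v=000: Γ:[p2=F] Δ:[(p2 → p1)=T] refutes=False
  v=001: Γ:[p2=T] Δ:[(p2 → p1)=F] refutes=True  ← countermodel

Result: NO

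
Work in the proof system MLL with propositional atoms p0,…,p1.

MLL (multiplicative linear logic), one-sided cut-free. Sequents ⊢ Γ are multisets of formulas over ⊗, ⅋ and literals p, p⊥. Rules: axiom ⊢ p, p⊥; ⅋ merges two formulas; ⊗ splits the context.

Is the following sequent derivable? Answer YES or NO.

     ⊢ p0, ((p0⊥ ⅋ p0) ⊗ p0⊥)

Proof tree:
[⊗]  ⊢ p0, ((p0⊥ ⅋ p0) ⊗ p0⊥)
  [⅋]  ⊢ (p0⊥ ⅋ p0)
    [Ax]  ⊢ p0, p0⊥
  [Ax]  ⊢ p0, p0⊥

Result: YES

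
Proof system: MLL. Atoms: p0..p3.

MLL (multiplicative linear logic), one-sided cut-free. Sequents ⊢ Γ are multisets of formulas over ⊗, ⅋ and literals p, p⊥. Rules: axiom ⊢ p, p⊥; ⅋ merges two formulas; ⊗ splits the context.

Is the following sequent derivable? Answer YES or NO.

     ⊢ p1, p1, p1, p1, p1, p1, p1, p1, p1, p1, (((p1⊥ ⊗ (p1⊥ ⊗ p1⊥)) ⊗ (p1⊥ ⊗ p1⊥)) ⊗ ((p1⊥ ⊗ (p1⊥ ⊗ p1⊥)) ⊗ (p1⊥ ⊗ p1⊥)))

Derivation (root first):
[⊗]  ⊢ p1, p1, p1, p1, p1, p1, p1, p1, p1, p1, (((p1⊥ ⊗ (p1⊥ ⊗ p1⊥)) ⊗ (p1⊥ ⊗ p1⊥)) ⊗ ((p1⊥ ⊗ (p1⊥ ⊗ p1⊥)) ⊗ (p1⊥ ⊗ p1⊥)))
  [⊗]  ⊢ p1, p1, p1, p1, p1, ((p1⊥ ⊗ (p1⊥ ⊗ p1⊥)) ⊗ (p1⊥ ⊗ p1⊥))
    [⊗]  ⊢ p1, p1, p1, (p1⊥ ⊗ (p1⊥ ⊗ p1⊥))
      [Ax]  ⊢ p1, p1⊥
      [⊗]  ⊢ p1, p1, (p1⊥ ⊗ p1⊥)
        [Ax]  ⊢ p1, p1⊥
        [Ax]  ⊢ p1, p1⊥
    [⊗]  ⊢ p1, p1, (p1⊥ ⊗ p1⊥)
      [Ax]  ⊢ p1, p1⊥
      [Ax]  ⊢ p1, p1⊥
  [⊗]  ⊢ p1, p1, p1, p1, p1, ((p1⊥ ⊗ (p1⊥ ⊗ p1⊥)) ⊗ (p1⊥ ⊗ p1⊥))
    [⊗]  ⊢ p1, p1, p1, (p1⊥ ⊗ (p1⊥ ⊗ p1⊥))
      [Ax]  ⊢ p1, p1⊥
      [⊗]  ⊢ p1, p1, (p1⊥ ⊗ p1⊥)
        [Ax]  ⊢ p1, p1⊥
        [Ax]  ⊢ p1, p1⊥
    [⊗]  ⊢ p1, p1, (p1⊥ ⊗ p1⊥)
      [Ax]  ⊢ p1, p1⊥
      [Ax]  ⊢ p1, p1⊥

Result: YES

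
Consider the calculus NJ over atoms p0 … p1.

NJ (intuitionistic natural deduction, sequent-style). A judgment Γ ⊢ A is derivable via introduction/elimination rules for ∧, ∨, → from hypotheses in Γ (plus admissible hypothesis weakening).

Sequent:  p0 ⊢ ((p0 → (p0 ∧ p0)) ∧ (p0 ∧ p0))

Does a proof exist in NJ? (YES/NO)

Proof tree:
[∧I] p0 ⊢ ((p0 → (p0 ∧ p0)) ∧ (p0 ∧ p0))
  [→I]  ⊢ (p0 → (p0 ∧ p0))
    [∧I] p0 ⊢ (p0 ∧ p0)
      [Ax] p0 ⊢ p0
      [Ax] p0 ⊢ p0
  [∧I] p0 ⊢ (p0 ∧ p0)
    [Ax] p0 ⊢ p0
    [Ax] p0 ⊢ p0

Result: YES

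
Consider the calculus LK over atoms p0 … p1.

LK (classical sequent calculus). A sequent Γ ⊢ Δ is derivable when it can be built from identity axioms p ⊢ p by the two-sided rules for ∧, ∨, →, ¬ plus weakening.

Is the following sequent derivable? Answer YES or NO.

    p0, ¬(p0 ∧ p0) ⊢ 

Derivation (root first):
[¬L] p0, ¬(p0 ∧ p0) ⊢ 
  [∧R] p0 ⊢ (p0 ∧ p0)
    [Ax] p0 ⊢ p0
    [Ax] p0 ⊢ p0

Result: YES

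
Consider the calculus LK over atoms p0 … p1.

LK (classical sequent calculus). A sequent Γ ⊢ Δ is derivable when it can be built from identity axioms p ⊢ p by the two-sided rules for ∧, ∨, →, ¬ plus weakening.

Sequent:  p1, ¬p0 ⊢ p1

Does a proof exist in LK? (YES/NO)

Derivation trace:
[¬L] p1, ¬p0 ⊢ p1
  [WR] p1 ⊢ p1, p0
    [Ax] p1 ⊢ p1

Result: YES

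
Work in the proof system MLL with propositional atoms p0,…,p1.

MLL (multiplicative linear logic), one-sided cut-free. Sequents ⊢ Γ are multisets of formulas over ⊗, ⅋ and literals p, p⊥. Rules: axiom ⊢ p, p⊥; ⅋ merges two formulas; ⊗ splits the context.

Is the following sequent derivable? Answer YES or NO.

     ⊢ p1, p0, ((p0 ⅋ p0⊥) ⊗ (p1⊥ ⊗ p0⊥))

Proof tree:
[⊗]  ⊢ p1, p0, ((p0 ⅋ p0⊥) ⊗ (p1⊥ ⊗ p0⊥))
  [⅋]  ⊢ (p0 ⅋ p0⊥)
    [Ax]  ⊢ p0, p0⊥
  [⊗]  ⊢ p1, p0, (p1⊥ ⊗ p0⊥)
    [Ax]  ⊢ p1, p1⊥
    [Ax]  ⊢ p0, p0⊥

Result: YES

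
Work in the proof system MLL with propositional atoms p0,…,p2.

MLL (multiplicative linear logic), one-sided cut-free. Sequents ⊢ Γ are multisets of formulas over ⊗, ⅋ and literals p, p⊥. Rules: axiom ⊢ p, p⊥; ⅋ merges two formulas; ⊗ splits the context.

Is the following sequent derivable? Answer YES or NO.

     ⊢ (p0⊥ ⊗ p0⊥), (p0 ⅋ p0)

Derivation trace:
[⅋]  ⊢ (p0⊥ ⊗ p0⊥), (p0 ⅋ p0)
  [⊗]  ⊢ p0, p0, (p0⊥ ⊗ p0⊥)
    [Ax]  ⊢ p0, p0⊥
    [Ax]  ⊢ p0, p0⊥

Result: YES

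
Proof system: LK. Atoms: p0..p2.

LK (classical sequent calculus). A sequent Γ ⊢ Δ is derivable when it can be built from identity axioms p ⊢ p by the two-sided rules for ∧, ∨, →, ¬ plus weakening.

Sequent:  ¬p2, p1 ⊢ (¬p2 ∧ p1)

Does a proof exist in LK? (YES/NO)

Derivation trace:
[∧R] ¬p2, p1 ⊢ (¬p2 ∧ p1)
  [¬R] ¬p2 ⊢ ¬p2
    [¬L] p2, ¬p2 ⊢ 
      [Ax] p2 ⊢ p2
  [Ax] p1 ⊢ p1

Result: YES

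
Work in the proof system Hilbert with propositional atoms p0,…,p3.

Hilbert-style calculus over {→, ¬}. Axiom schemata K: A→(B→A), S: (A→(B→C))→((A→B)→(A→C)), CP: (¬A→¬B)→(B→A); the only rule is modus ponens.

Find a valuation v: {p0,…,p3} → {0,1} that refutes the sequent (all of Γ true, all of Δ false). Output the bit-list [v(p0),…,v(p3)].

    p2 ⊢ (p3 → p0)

Enumerate valuations to refute Γ ⊢ Δ:
  v=0000: Γ:[p2=F] Δ:[(p3 → p0)=T] refutes=False
  v=0001: Γ:[p2=F] Δ:[(p3 → p0)=F] refutes=False
  v=0010: Γ:[p2=T] Δ:[(p3 → p0)=T] refutes=False
  v=0011: Γ:[p2=T] Δ:[(p3 → p0)=F] refutes=True  ← countermodel

Result: [0, 0, 1, 1]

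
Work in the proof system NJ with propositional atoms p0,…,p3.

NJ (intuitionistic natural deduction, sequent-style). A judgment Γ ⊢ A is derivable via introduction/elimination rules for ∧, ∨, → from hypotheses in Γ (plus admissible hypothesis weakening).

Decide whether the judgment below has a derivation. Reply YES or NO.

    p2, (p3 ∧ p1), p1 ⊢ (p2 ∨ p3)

Proof tree:
[Wk] p2, (p3 ∧ p1), p1 ⊢ (p2 ∨ p3)
  [Wk] p2, (p3 ∧ p1) ⊢ (p2 ∨ p3)
    [∨I₁] p2 ⊢ (p2 ∨ p3)
      [Ax] p2 ⊢ p2

Result: YES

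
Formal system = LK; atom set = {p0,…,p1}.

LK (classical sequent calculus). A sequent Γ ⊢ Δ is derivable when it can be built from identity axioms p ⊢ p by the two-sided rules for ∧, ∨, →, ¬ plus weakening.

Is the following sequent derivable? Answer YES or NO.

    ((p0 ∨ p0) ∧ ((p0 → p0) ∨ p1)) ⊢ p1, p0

Proof tree:
[∧L] ((p0 ∨ p0) ∧ ((p0 → p0) ∨ p1)) ⊢ p1, p0
  [∨L] (p0 ∨ p0), ((p0 → p0) ∨ p1) ⊢ p1, p0
    [→L] (p0 ∨ p0), (p0 → p0) ⊢ p0
      [∨L] (p0 ∨ p0) ⊢ p0
        [Ax] p0 ⊢ p0
        [Ax] p0 ⊢ p0
      [Ax] p0 ⊢ p0
    [Ax] p1 ⊢ p1

Result: YES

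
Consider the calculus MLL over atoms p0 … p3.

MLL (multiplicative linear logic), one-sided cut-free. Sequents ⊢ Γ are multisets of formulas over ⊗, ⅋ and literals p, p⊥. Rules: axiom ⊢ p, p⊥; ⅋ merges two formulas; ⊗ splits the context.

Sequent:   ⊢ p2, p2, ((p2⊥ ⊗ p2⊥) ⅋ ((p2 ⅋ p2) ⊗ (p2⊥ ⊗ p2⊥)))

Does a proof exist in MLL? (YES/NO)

Derivation (root first):
[⅋]  ⊢ p2, p2, ((p2⊥ ⊗ p2⊥) ⅋ ((p2 ⅋ p2) ⊗ (p2⊥ ⊗ p2⊥)))
  [⊗]  ⊢ (p2⊥ ⊗ p2⊥), p2, p2, ((p2 ⅋ p2) ⊗ (p2⊥ ⊗ p2⊥))
    [⅋]  ⊢ (p2⊥ ⊗ p2⊥), (p2 ⅋ p2)
      [⊗]  ⊢ p2, p2, (p2⊥ ⊗ p2⊥)
        [Ax]  ⊢ p2, p2⊥
        [Ax]  ⊢ p2, p2⊥
    [⊗]  ⊢ p2, p2, (p2⊥ ⊗ p2⊥)
      [Ax]  ⊢ p2, p2⊥
      [Ax]  ⊢ p2, p2⊥

Result: YES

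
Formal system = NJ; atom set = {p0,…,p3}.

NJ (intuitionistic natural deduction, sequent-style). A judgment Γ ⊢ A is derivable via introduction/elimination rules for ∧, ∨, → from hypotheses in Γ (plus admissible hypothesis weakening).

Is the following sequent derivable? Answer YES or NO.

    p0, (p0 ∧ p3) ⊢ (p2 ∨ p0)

Derivation (root first):
[∨I₂] p0, (p0 ∧ p3) ⊢ (p2 ∨ p0)
  [Wk] p0, (p0 ∧ p3) ⊢ p0
    [Ax] p0 ⊢ p0

Result: YES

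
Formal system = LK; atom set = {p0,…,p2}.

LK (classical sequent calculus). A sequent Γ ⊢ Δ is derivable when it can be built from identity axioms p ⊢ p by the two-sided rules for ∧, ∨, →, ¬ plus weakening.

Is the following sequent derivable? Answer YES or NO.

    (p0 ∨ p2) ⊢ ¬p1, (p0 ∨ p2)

Proof tree:
[∨R] (p0 ∨ p2) ⊢ ¬p1, (p0 ∨ p2)
  [∨L] (p0 ∨ p2) ⊢ ¬p1, p2, p0
    [Ax] p0 ⊢ p0
    [¬R] p2 ⊢ p2, ¬p1
      [WL] p2, p1 ⊢ p2
        [Ax] p2 ⊢ p2

Result: YES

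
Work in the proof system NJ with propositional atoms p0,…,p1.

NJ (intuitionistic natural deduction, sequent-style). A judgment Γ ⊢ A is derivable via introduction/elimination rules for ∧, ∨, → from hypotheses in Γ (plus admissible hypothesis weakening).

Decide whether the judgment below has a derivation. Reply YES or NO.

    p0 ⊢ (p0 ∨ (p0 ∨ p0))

Derivation (root first):
[∨I₂] p0 ⊢ (p0 ∨ (p0 ∨ p0))
  [∨I₁] p0 ⊢ (p0 ∨ p0)
    [Ax] p0 ⊢ p0

Result: YES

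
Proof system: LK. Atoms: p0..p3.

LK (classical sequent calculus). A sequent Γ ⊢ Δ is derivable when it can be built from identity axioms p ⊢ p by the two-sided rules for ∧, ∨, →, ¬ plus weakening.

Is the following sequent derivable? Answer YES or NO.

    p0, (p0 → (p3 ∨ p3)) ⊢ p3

Derivation (root first):
[→L] p0, (p0 → (p3 ∨ p3)) ⊢ p3
  [Ax] p0 ⊢ p0
  [∨L] (p3 ∨ p3) ⊢ p3
    [Ax] p3 ⊢ p3
    [Ax] p3 ⊢ p3

Result: YES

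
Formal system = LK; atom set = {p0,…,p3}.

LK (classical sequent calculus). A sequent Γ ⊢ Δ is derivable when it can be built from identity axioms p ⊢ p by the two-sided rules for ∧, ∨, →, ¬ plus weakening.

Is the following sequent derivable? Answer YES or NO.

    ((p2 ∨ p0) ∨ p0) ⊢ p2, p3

Search for a countermodel by truth-table:
  v=0000: Γ:[((p2 ∨ p0) ∨ p0)=F] Δ:[p2=F, p3=F] refutes=False
  v=0001: Γ:[((p2 ∨ p0) ∨ p0)=F] Δ:[p2=F, p3=T] refutes=False
  v=0010: Γ:[((p2 ∨ p0) ∨ p0)=T] Δ:[p2=T, p3=F] refutes=False
  v=0011: Γ:[((p2 ∨ p0) ∨ p0)=T] Δ:[p2=T, p3=T] refutes=False
  v=0100: Γ:[((p2 ∨ p0) ∨ p0)=F] Δ:[p2=F, p3=F] refutes=False
  v=0101: Γ:[((p2 ∨ p0) ∨ p0)=F] Δ:[p2=F, p3=T] refutes=False
  v=0110: Γ:[((p2 ∨ p0) ∨ p0)=T] Δ:[p2=T, p3=F] refutes=False
  v=0111: Γ:[((p2 ∨ p0) ∨ p0)=T] Δ:[p2=T, p3=T] refutes=False
  v=1000: Γ:[((p2 ∨ p0) ∨ p0)=T] Δ:[p2=F, p3=F] refutes=True  ← countermodel

Result: NO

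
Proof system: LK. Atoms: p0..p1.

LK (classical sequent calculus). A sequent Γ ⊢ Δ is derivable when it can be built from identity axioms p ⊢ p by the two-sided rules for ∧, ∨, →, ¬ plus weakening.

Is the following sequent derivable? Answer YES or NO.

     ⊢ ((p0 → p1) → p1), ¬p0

Derivation trace:
[¬R]  ⊢ ((p0 → p1) → p1), ¬p0
  [→R] p0 ⊢ ((p0 → p1) → p1)
    [→L] p0, (p0 → p1) ⊢ p1
      [Ax] p0 ⊢ p0
      [Ax] p1 ⊢ p1

Result: YES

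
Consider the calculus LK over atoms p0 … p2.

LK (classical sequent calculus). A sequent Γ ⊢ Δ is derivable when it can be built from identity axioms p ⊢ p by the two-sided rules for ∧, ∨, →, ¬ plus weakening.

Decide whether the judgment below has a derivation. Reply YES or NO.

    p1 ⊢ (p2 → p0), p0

Truth-table refutation:
  v=000: Γ:[p1=F] Δ:[(p2 → p0)=T, p0=F] refutes=False
  v=001: Γ:[p1=F] Δ:[(p2 → p0)=F, p0=F] refutes=False
  v=010: Γ:[p1=T] Δ:[(p2 → p0)=T, p0=F] refutes=False
  v=011: Γ:[p1=T] Δ:[(p2 → p0)=F, p0=F] refutes=True  ← countermodel

Result: NO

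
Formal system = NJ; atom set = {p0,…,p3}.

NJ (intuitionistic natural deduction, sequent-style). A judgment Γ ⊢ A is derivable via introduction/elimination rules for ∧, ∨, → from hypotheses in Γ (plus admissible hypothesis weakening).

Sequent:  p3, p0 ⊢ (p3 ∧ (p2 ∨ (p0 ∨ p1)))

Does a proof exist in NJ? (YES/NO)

Derivation trace:
[∧I] p3, p0 ⊢ (p3 ∧ (p2 ∨ (p0 ∨ p1)))
  [Ax] p3 ⊢ p3
  [∨I₂] p0 ⊢ (p2 ∨ (p0 ∨ p1))
    [∨I₁] p0 ⊢ (p0 ∨ p1)
      [Ax] p0 ⊢ p0

Result: YES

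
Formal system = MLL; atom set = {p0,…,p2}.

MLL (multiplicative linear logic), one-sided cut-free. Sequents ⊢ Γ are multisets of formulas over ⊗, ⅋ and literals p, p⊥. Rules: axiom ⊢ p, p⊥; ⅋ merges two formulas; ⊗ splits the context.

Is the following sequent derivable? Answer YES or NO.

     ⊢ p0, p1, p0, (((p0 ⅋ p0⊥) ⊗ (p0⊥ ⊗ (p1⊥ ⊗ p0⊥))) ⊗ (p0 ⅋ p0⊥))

Derivation (root first):
[⊗]  ⊢ p0, p1, p0, (((p0 ⅋ p0⊥) ⊗ (p0⊥ ⊗ (p1⊥ ⊗ p0⊥))) ⊗ (p0 ⅋ p0⊥))
  [⊗]  ⊢ p0, p1, p0, ((p0 ⅋ p0⊥) ⊗ (p0⊥ ⊗ (p1⊥ ⊗ p0⊥)))
    [⅋]  ⊢ (p0 ⅋ p0⊥)
      [Ax]  ⊢ p0, p0⊥
    [⊗]  ⊢ p0, p1, p0, (p0⊥ ⊗ (p1⊥ ⊗ p0⊥))
      [Ax]  ⊢ p0, p0⊥
      [⊗]  ⊢ p1, p0, (p1⊥ ⊗ p0⊥)
        [Ax]  ⊢ p1, p1⊥
        [Ax]  ⊢ p0, p0⊥
  [⅋]  ⊢ (p0 ⅋ p0⊥)
    [Ax]  ⊢ p0, p0⊥

Result: YES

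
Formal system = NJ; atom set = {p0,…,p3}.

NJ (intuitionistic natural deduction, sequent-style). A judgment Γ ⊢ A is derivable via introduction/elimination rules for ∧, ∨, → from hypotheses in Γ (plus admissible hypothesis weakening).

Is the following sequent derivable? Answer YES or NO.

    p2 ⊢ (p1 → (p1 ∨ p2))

Proof tree:
[→I] p2 ⊢ (p1 → (p1 ∨ p2))
  [Wk] p1, p2 ⊢ (p1 ∨ p2)
    [∨I₁] p1 ⊢ (p1 ∨ p2)
      [Ax] p1 ⊢ p1

Result: YES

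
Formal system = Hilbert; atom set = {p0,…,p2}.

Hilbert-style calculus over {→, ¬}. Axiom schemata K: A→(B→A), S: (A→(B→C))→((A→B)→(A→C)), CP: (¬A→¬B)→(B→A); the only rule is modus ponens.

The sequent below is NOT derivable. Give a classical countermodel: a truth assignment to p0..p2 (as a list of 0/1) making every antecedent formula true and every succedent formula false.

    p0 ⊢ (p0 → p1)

Truth-table refutation:
  v=000: Γ:[p0=F] Δ:[(p0 → p1)=T] refutes=False
  v=001: Γ:[p0=F] Δ:[(p0 → p1)=T] refutes=False
  v=010: Γ:[p0=F] Δ:[(p0 → p1)=T] refutes=False
  v=011: Γ:[p0=F] Δ:[(p0 → p1)=T] refutes=False
  v=100: Γ:[p0=T] Δ:[(p0 → p1)=F] refutes=True  ← countermodel

Result: [1, 0, 0]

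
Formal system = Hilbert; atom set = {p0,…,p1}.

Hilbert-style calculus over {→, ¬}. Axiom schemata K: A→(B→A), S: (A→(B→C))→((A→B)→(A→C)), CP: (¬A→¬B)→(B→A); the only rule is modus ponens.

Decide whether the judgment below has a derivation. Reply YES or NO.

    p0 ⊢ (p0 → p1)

Search for a countermodel by truth-table:
  v=00: Γ:[p0=F] Δ:[(p0 → p1)=T] refutes=False
  v=01: Γ:[p0=F] Δ:[(p0 → p1)=T] refutes=False
  v=10: Γ:[p0=T] Δ:[(p0 → p1)=F] refutes=True  ← countermodel

Result: NO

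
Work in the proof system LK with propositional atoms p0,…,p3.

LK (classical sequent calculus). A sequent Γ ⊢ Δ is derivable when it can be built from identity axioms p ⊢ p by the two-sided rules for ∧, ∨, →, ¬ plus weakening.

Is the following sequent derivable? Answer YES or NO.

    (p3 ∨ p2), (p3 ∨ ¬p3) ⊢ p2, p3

Derivation trace:
[∨L] (p3 ∨ p2), (p3 ∨ ¬p3) ⊢ p2, p3
  [Ax] p3 ⊢ p3
  [¬L] (p3 ∨ p2), ¬p3 ⊢ p2
    [∨L] (p3 ∨ p2) ⊢ p2, p3
      [Ax] p3 ⊢ p3
      [Ax] p2 ⊢ p2

Result: YES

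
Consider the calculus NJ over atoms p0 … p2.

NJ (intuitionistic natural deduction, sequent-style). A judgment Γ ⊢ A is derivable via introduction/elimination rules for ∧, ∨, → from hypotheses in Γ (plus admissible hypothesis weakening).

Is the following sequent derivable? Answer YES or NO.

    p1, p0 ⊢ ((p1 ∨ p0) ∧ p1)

Derivation trace:
[∧I] p1, p0 ⊢ ((p1 ∨ p0) ∧ p1)
  [∨I₂] p0 ⊢ (p1 ∨ p0)
    [Ax] p0 ⊢ p0
  [Ax] p1 ⊢ p1

Result: YES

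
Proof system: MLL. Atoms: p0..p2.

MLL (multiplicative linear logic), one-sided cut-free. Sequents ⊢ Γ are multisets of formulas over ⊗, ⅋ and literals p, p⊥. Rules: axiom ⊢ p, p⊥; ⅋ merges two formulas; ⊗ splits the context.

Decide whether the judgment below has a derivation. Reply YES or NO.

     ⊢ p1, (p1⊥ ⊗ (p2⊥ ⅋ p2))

Proof tree:
[⊗]  ⊢ p1, (p1⊥ ⊗ (p2⊥ ⅋ p2))
  [Ax]  ⊢ p1, p1⊥
  [⅋]  ⊢ (p2⊥ ⅋ p2)
    [Ax]  ⊢ p2, p2⊥

Result: YES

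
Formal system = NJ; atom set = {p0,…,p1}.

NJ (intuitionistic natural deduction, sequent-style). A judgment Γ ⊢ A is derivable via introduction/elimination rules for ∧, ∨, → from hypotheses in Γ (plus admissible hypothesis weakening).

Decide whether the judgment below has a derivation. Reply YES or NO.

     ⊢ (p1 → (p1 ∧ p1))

Derivation (root first):
[→I]  ⊢ (p1 → (p1 ∧ p1))
  [∧I] p1 ⊢ (p1 ∧ p1)
    [Ax] p1 ⊢ p1
    [Ax] p1 ⊢ p1

Result: YES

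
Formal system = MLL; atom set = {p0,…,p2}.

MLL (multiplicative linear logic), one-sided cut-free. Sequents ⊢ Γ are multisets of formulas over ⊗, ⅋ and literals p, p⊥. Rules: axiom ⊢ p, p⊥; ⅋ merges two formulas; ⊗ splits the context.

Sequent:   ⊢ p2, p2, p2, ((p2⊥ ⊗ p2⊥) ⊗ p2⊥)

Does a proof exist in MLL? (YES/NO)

Proof tree:
[⊗]  ⊢ p2, p2, p2, ((p2⊥ ⊗ p2⊥) ⊗ p2⊥)
  [⊗]  ⊢ p2, p2, (p2⊥ ⊗ p2⊥)
    [Ax]  ⊢ p2, p2⊥
    [Ax]  ⊢ p2, p2⊥
  [Ax]  ⊢ p2, p2⊥

Result: YES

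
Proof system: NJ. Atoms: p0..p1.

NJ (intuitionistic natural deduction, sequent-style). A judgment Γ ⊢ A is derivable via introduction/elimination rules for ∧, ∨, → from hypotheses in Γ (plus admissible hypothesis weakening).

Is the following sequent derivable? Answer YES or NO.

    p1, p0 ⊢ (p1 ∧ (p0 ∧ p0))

Derivation trace:
[∧I] p1, p0 ⊢ (p1 ∧ (p0 ∧ p0))
  [Wk] p1, p1 ⊢ p1
    [Ax] p1 ⊢ p1
  [∧I] p0 ⊢ (p0 ∧ p0)
    [Ax] p0 ⊢ p0
    [Ax] p0 ⊢ p0

Result: YES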